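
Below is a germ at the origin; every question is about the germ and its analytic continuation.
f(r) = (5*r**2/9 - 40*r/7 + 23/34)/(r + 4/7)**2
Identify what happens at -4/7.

The denominator factor r + 4/7 vanishes at -4/7 and appears to the power 2; the numerator there equals 61823/14994, nonzero, and no other factor vanishes.
Hence a pole whose order is the multiplicity, 2.

The point is a pole of order 2.


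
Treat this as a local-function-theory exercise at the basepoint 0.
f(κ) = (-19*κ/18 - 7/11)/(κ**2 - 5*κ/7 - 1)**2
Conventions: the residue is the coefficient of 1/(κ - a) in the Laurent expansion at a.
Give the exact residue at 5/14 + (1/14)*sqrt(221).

The residue is (137641/9670518)*sqrt(221).

The factor κ**2 - 5*κ/7 - 1 splits as (κ - a)(κ - a') with a = 5/14 + (1/14)*sqrt(221), a' = 5/14 - (1/14)*sqrt(221). At the order-2 pole a set g(κ) = (κ - a)^2*f(κ) = [-19*κ/18 - 7/11] / (κ - a')^2.
Order-2 pole: residue = g'(a); g'(5/14 + (1/14)*sqrt(221)) = (137641/9670518)*sqrt(221), so the residue is (137641/9670518)*sqrt(221).


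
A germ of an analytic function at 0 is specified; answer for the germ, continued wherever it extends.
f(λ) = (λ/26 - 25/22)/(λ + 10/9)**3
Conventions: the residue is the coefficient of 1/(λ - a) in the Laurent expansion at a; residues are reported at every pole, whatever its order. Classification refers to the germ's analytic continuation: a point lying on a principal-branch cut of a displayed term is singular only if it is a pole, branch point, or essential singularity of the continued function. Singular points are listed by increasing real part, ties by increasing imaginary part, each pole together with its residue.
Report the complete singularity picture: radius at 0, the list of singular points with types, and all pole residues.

Radius of convergence at 0: 10/9.
At -10/9: a pole of order 3; residue 0.

Denominator factor (λ + 10/9)^3: pole of order 3 at -10/9, modulus 10/9.
The radius of convergence is the smallest modulus among the singular points: 10/9.
At the order-3 pole -10/9 set g(λ) = (λ - (-10/9))^3*f(λ) = λ/26 - 25/22.
Order-3 pole: residue = g''(a)/2; g''(-10/9) = 0, so the residue is 0.


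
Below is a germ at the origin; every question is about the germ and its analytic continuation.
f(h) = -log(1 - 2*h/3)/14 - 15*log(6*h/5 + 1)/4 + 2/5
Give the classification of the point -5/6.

The point is a logarithmic branch point.

The term (-15/4)*log(1 - h/(-5/6)) has argument 1 - -5/6/(-5/6) = 0 at -5/6: a logarithmic (infinitely-sheeted) branch point; the remaining terms are analytic or single-valued there.


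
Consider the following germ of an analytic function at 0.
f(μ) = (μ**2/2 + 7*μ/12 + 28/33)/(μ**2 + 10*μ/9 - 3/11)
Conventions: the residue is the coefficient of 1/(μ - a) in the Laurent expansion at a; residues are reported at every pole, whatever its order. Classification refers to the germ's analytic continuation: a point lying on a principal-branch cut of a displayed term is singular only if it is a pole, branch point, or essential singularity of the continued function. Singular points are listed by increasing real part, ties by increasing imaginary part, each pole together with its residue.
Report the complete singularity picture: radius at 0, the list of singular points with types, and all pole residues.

Denominator factor (μ**2 + 10*μ/9 - 3/11): discriminant 2072/891, real irrational roots -5/9 + (1/99)*sqrt(5698) and -5/9 - (1/99)*sqrt(5698); poles of order 1, moduli -5/9 + (1/99)*sqrt(5698) and 5/9 + (1/99)*sqrt(5698).
The radius of convergence is the smallest modulus among the singular points: -5/9 + (1/99)*sqrt(5698).
The factor μ**2 + 10*μ/9 - 3/11 splits as (μ - a)(μ - a') with a = -5/9 - (1/99)*sqrt(5698), a' = -5/9 + (1/99)*sqrt(5698). At the order-1 pole a set g(μ) = (μ - a)*f(μ) = [μ**2/2 + 7*μ/12 + 28/33] / (μ - a').
Simple pole: residue = g(a) at a = -5/9 - (1/99)*sqrt(5698), which is 1/72 - (3455/410256)*sqrt(5698).
The factor μ**2 + 10*μ/9 - 3/11 splits as (μ - a)(μ - a') with a = -5/9 + (1/99)*sqrt(5698), a' = -5/9 - (1/99)*sqrt(5698). At the order-1 pole a set g(μ) = (μ - a)*f(μ) = [μ**2/2 + 7*μ/12 + 28/33] / (μ - a').
Simple pole: residue = g(a) at a = -5/9 + (1/99)*sqrt(5698), which is 1/72 + (3455/410256)*sqrt(5698).
List the singular points by increasing real part (a conjugate pair: the negative imaginary part first).

Radius of convergence at 0: -5/9 + (1/99)*sqrt(5698).
At -5/9 - (1/99)*sqrt(5698): a pole of order 1; residue 1/72 - (3455/410256)*sqrt(5698).
At -5/9 + (1/99)*sqrt(5698): a pole of order 1; residue 1/72 + (3455/410256)*sqrt(5698).


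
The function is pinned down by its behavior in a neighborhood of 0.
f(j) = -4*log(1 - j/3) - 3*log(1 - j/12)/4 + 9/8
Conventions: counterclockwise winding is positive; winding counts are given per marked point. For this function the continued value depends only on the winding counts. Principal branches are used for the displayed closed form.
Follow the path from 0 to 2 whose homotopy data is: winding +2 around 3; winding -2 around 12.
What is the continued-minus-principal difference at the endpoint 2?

Continued minus principal equals -(13)*pi*i.

The rational part is single-valued and drops out of the difference; each branch term changes only by its own monodromy.
(-3/4)*log(1 - j/(12)): each positive loop around 12 adds 2*pi*i to the log, so winding -2 contributes (-3/4)*(-2)*2*pi*i = (3)*pi*i.
(-4)*log(1 - j/(3)): each positive loop around 3 adds 2*pi*i to the log, so winding +2 contributes (-4)*(2)*2*pi*i = -(16)*pi*i.
Summing the contributions at j = 2 gives -(13)*pi*i.


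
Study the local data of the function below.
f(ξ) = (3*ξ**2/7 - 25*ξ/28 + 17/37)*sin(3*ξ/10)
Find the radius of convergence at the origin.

The factor sin(3*ξ/10) is entire and contributes no finite singular point.
The polynomial part has no poles.
No finite singular points: the Taylor series at 0 converges everywhere.

The radius of convergence is infinite.


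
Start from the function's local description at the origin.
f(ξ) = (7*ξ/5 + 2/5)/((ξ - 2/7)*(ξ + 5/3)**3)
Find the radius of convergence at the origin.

The radius of convergence is 2/7.

Denominator factor (ξ + 5/3)^3: pole of order 3 at -5/3, modulus 5/3.
Denominator factor (ξ - 2/7): pole of order 1 at 2/7, modulus 2/7.
The radius of convergence is the smallest modulus among the singular points: 2/7.


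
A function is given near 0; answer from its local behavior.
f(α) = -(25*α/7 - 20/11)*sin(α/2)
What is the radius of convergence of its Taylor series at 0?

The factor -sin(α/2) is entire and contributes no finite singular point.
The polynomial part has no poles.
No finite singular points: the Taylor series at 0 converges everywhere.

The radius of convergence is infinite.


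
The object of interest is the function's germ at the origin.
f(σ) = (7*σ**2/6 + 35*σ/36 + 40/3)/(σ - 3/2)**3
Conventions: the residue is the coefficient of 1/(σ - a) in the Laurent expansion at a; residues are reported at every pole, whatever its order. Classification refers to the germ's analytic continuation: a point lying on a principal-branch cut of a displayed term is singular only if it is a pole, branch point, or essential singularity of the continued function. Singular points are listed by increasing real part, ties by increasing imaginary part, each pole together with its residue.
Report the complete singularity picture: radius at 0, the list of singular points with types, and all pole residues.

Denominator factor (σ - 3/2)^3: pole of order 3 at 3/2, modulus 3/2.
The radius of convergence is the smallest modulus among the singular points: 3/2.
At the order-3 pole 3/2 set g(σ) = (σ - (3/2))^3*f(σ) = 7*σ**2/6 + 35*σ/36 + 40/3.
Order-3 pole: residue = g''(a)/2; g''(3/2) = 7/3, so the residue is 7/6.

Radius of convergence at 0: 3/2.
At 3/2: a pole of order 3; residue 7/6.


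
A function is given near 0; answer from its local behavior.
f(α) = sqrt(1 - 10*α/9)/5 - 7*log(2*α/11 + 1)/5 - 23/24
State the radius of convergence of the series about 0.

The radius of convergence is 9/10.

Branch term (1/5)*sqrt(1 - α/(9/10)): its argument vanishes at α = 9/10, a square-root branch point, modulus 9/10.
Branch term (-7/5)*log(1 - α/(-11/2)): its argument vanishes at α = -11/2, a logarithmic branch point, modulus 11/2.
The radius of convergence is the smallest modulus among the singular points: 9/10.


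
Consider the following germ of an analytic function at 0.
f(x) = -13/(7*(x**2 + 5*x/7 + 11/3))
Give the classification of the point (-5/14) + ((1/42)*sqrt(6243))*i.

The denominator factor x**2 + 5*x/7 + 11/3 vanishes at (-5/14) + ((1/42)*sqrt(6243))*i and appears to the power 1; the numerator there equals -13/7, nonzero, and no other factor vanishes.
Hence a pole whose order is the multiplicity, 1.

The point is a pole of order 1.


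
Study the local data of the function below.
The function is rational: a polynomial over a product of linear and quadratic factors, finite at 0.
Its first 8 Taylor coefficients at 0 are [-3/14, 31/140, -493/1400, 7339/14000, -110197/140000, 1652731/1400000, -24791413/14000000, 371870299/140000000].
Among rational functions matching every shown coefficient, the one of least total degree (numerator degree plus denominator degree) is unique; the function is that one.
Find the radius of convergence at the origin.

The radius of convergence is 2/3.

No rational of total degree below 3 reproduces all 8 coefficients; solving the [1/2] Pade equations on them gives f(w) = (4*w/21 + 5/7)/((w - 5)*(w + 2/3)), whose expansion matches every shown term.
Denominator factor (w - 5): pole of order 1 at 5, modulus 5.
Denominator factor (w + 2/3): pole of order 1 at -2/3, modulus 2/3.
The radius of convergence is the smallest modulus among the singular points: 2/3.


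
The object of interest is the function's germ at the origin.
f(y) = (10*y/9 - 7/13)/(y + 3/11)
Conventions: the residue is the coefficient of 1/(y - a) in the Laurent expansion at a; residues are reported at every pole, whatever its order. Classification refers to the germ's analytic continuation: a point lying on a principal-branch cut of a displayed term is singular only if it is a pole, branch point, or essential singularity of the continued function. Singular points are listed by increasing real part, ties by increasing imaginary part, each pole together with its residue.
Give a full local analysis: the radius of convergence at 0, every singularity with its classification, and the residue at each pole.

Denominator factor (y + 3/11): pole of order 1 at -3/11, modulus 3/11.
The radius of convergence is the smallest modulus among the singular points: 3/11.
At the order-1 pole -3/11 set g(y) = (y - (-3/11))*f(y) = 10*y/9 - 7/13.
Simple pole: residue = g(a) at a = -3/11, which is -361/429.

Radius of convergence at 0: 3/11.
At -3/11: a pole of order 1; residue -361/429.


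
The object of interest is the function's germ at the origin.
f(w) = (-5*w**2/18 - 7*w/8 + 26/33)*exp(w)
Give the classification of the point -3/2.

There is no denominator, hence no pole anywhere.
The factor exp(w) is entire.
So the germ continues analytically to -3/2.

The point is a regular point.


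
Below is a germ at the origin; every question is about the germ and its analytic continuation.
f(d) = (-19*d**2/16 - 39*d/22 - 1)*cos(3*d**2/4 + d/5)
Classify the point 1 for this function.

The point is a regular point.

There is no denominator, hence no pole anywhere.
The factor cos(3*d**2/4 + d/5) is entire.
So the germ continues analytically to 1.


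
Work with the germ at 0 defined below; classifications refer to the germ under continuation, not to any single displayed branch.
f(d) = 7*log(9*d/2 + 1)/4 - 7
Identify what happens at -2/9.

The term (7/4)*log(1 - d/(-2/9)) has argument 1 - -2/9/(-2/9) = 0 at -2/9: a logarithmic (infinitely-sheeted) branch point; the remaining terms are analytic or single-valued there.

The point is a logarithmic branch point.


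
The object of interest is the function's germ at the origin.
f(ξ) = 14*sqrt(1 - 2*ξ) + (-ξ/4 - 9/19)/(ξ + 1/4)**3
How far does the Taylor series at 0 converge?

The radius of convergence is 1/4.

Denominator factor (ξ + 1/4)^3: pole of order 3 at -1/4, modulus 1/4.
Branch term (14)*sqrt(1 - ξ/(1/2)): its argument vanishes at ξ = 1/2, a square-root branch point, modulus 1/2.
The radius of convergence is the smallest modulus among the singular points: 1/4.


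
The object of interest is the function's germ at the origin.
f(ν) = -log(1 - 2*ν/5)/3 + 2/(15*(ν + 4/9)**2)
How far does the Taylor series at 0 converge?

Denominator factor (ν + 4/9)^2: pole of order 2 at -4/9, modulus 4/9.
Branch term (-1/3)*log(1 - ν/(5/2)): its argument vanishes at ν = 5/2, a logarithmic branch point, modulus 5/2.
The radius of convergence is the smallest modulus among the singular points: 4/9.

The radius of convergence is 4/9.


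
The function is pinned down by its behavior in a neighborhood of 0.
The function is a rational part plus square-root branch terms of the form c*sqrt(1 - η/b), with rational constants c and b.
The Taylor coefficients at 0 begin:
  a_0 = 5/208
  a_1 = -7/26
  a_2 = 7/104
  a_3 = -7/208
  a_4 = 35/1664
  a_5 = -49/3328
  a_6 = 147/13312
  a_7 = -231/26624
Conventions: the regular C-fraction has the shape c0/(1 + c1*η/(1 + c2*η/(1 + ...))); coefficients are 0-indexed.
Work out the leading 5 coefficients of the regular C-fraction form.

The regular C-fraction coefficients are [5/208, 56/5, -219/20, -5/876, 443/876].

Taylor coefficients (read off): a_0 = 5/208, a_1 = -7/26, a_2 = 7/104, a_3 = -7/208, a_4 = 35/1664.
c0 = a_0 = 5/208. Peel one level at a time: if S = 1 + c*η/S' with S'(0) = 1, then c is the η-coefficient of S and S' = c*η/(S - 1).
S_1 = c0/f = 1 + (56/5)*η + (3066/25)*η^2 + ...; c1 = 56/5.
S_2 = c1*η/(S_1 - 1) = 1 + (-219/20)*η + (-1/16)*η^2 + ...; c2 = -219/20.
S_3 = c2*η/(S_2 - 1) = 1 + (-5/876)*η + (2215/767376)*η^2 + ...; c3 = -5/876.
S_4 = c3*η/(S_3 - 1) = 1 + (443/876)*η + ...; c4 = 443/876.


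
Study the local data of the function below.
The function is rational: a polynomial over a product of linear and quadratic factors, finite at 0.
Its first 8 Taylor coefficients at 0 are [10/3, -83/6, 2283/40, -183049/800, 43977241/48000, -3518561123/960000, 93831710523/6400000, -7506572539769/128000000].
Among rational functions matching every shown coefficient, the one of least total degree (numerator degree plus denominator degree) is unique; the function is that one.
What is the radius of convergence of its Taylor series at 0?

The radius of convergence is 1/4.

No rational of total degree below 3 reproduces all 8 coefficients; solving the [0/3] Pade equations on them gives f(z) = -5/(3*(z + 1/4)*(z**2 - 3*z/10 - 2)), whose expansion matches every shown term.
Denominator factor (z**2 - 3*z/10 - 2): discriminant 809/100, real irrational roots 3/20 + (1/20)*sqrt(809) and 3/20 - (1/20)*sqrt(809); poles of order 1, moduli 3/20 + (1/20)*sqrt(809) and -3/20 + (1/20)*sqrt(809).
Denominator factor (z + 1/4): pole of order 1 at -1/4, modulus 1/4.
The radius of convergence is the smallest modulus among the singular points: 1/4.


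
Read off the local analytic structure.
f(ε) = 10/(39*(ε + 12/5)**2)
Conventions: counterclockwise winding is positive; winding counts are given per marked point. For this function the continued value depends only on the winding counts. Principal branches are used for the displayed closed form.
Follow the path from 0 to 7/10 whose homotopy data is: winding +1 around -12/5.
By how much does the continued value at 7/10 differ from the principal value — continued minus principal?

Continued minus principal equals 0.

The function is rational, hence single-valued: continuing it around any pole returns the same value, so the difference is 0.


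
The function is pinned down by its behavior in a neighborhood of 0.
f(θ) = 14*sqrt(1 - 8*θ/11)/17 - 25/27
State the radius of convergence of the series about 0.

The radius of convergence is 11/8.

Branch term (14/17)*sqrt(1 - θ/(11/8)): its argument vanishes at θ = 11/8, a square-root branch point, modulus 11/8.
The radius of convergence is the smallest modulus among the singular points: 11/8.


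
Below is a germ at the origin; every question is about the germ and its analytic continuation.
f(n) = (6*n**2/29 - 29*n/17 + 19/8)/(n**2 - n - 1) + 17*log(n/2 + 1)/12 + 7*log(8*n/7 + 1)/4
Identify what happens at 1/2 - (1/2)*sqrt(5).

The denominator factor n**2 - n - 1 vanishes at 1/2 - (1/2)*sqrt(5) and appears to the power 1; the numerator there equals 7227/3944 + (739/986)*sqrt(5), nonzero, and no other factor vanishes.
The branch terms are analytic at this point.
Hence a pole whose order is the multiplicity, 1.

The point is a pole of order 1.


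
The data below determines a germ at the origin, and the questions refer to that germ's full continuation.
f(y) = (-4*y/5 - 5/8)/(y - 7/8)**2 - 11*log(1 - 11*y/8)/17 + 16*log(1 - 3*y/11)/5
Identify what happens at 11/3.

The term (16/5)*log(1 - y/(11/3)) has argument 1 - 11/3/(11/3) = 0 at 11/3: a logarithmic (infinitely-sheeted) branch point; the remaining terms are analytic or single-valued there.

The point is a logarithmic branch point.


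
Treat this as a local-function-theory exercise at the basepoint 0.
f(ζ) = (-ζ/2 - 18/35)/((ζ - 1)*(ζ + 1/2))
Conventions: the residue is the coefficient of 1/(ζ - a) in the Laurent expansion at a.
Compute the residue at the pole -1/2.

The residue is 37/210.

At the order-1 pole -1/2 set g(ζ) = (ζ - (-1/2))*f(ζ) = (-ζ/2 - 18/35)/(ζ - 1).
Simple pole: residue = g(a) at a = -1/2, which is 37/210.


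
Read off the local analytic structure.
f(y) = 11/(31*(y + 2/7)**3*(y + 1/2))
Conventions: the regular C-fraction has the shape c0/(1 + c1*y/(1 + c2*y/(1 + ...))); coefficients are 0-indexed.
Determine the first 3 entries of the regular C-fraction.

Taylor coefficients (expand at 0): a_0 = 3773/124, a_1 = -94325/248, a_2 = 743281/248.
c0 = a_0 = 3773/124. Peel one level at a time: if S = 1 + c*y/S' with S'(0) = 1, then c is the y-coefficient of S and S' = c*y/(S - 1).
S_1 = c0/f = 1 + (25/2)*y + (231/4)*y^2 + ...; c1 = 25/2.
S_2 = c1*y/(S_1 - 1) = 1 + (-231/50)*y + ...; c2 = -231/50.

The regular C-fraction coefficients are [3773/124, 25/2, -231/50].


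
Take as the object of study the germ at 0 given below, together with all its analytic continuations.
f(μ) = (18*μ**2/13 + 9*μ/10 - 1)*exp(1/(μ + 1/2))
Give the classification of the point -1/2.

The point is an essential singularity.

The exponent 1/(μ - (-1/2)) has a pole at -1/2, so exp(1/(μ - (-1/2))) takes every nonzero value near it: an essential singularity (not a pole of any order).


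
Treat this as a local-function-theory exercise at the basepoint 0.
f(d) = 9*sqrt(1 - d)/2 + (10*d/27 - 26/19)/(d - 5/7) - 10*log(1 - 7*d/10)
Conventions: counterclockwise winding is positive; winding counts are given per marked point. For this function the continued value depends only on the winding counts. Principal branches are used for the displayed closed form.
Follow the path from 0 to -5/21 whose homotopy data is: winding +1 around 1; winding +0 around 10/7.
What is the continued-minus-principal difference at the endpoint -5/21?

Continued minus principal equals -(3/7)*sqrt(546).

The rational part is single-valued and drops out of the difference; each branch term changes only by its own monodromy.
(-10)*log(1 - d/(10/7)): winding 0 around 10/7, so this term returns to its principal value, contribution 0.
(9/2)*sqrt(1 - d/(1)): winding +1 is odd, the square root flips sign, contributing -2*(9/2)*sqrt(1 - (-5/21)/(1)) = -2*(9/2)*sqrt(26/21) = -(3/7)*sqrt(546).
Summing the contributions at d = -5/21 gives -(3/7)*sqrt(546).


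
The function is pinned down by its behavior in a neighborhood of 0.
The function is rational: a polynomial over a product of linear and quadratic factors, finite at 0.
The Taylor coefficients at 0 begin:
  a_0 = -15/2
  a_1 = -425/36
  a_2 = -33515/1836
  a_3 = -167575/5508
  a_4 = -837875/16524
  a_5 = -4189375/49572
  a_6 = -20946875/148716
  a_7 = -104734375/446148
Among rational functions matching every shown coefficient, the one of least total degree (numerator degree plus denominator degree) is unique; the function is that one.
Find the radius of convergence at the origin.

The radius of convergence is 3/5.

No rational of total degree below 3 reproduces all 8 coefficients; solving the [2/1] Pade equations on them gives f(β) = (-29*β**2/34 - 5*β/12 + 9/2)/(β - 3/5), whose expansion matches every shown term.
Denominator factor (β - 3/5): pole of order 1 at 3/5, modulus 3/5.
The radius of convergence is the smallest modulus among the singular points: 3/5.


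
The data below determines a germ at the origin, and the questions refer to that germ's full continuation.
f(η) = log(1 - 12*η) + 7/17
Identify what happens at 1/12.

The term (1)*log(1 - η/(1/12)) has argument 1 - 1/12/(1/12) = 0 at 1/12: a logarithmic (infinitely-sheeted) branch point; the remaining terms are analytic or single-valued there.

The point is a logarithmic branch point.


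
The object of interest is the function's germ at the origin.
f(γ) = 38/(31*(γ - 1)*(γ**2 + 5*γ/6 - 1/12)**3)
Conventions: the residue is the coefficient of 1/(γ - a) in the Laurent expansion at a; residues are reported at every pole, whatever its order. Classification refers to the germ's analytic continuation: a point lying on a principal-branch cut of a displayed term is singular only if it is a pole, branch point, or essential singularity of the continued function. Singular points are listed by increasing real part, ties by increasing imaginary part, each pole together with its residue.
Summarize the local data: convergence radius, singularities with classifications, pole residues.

Radius of convergence at 0: -5/12 + (1/12)*sqrt(37).
At -5/12 - (1/12)*sqrt(37): a pole of order 3; residue -1216/10633 + (424210112/538593349)*sqrt(37).
At -5/12 + (1/12)*sqrt(37): a pole of order 3; residue -1216/10633 - (424210112/538593349)*sqrt(37).
At 1: a pole of order 1; residue 2432/10633.

Denominator factor (γ**2 + 5*γ/6 - 1/12)^3: discriminant 37/36, real irrational roots -5/12 + (1/12)*sqrt(37) and -5/12 - (1/12)*sqrt(37); poles of order 3, moduli -5/12 + (1/12)*sqrt(37) and 5/12 + (1/12)*sqrt(37).
Denominator factor (γ - 1): pole of order 1 at 1, modulus 1.
The radius of convergence is the smallest modulus among the singular points: -5/12 + (1/12)*sqrt(37).
The factor γ**2 + 5*γ/6 - 1/12 splits as (γ - a)(γ - a') with a = -5/12 - (1/12)*sqrt(37), a' = -5/12 + (1/12)*sqrt(37). At the order-3 pole a set g(γ) = (γ - a)^3*f(γ) = [38/(31*(γ - 1))] / (γ - a')^3.
Order-3 pole: residue = g''(a)/2; g''(-5/12 - (1/12)*sqrt(37)) = -2432/10633 + (848420224/538593349)*sqrt(37), so the residue is -1216/10633 + (424210112/538593349)*sqrt(37).
The factor γ**2 + 5*γ/6 - 1/12 splits as (γ - a)(γ - a') with a = -5/12 + (1/12)*sqrt(37), a' = -5/12 - (1/12)*sqrt(37). At the order-3 pole a set g(γ) = (γ - a)^3*f(γ) = [38/(31*(γ - 1))] / (γ - a')^3.
Order-3 pole: residue = g''(a)/2; g''(-5/12 + (1/12)*sqrt(37)) = -2432/10633 - (848420224/538593349)*sqrt(37), so the residue is -1216/10633 - (424210112/538593349)*sqrt(37).
At the order-1 pole 1 set g(γ) = (γ - (1))*f(γ) = 38/(31*(γ**2 + 5*γ/6 - 1/12)**3).
Simple pole: residue = g(a) at a = 1, which is 2432/10633.
List the singular points by increasing real part (a conjugate pair: the negative imaginary part first).


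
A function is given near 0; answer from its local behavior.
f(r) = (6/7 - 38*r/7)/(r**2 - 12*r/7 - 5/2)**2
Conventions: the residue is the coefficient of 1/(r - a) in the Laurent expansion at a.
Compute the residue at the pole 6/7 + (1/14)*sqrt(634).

The residue is (651/100489)*sqrt(634).

The factor r**2 - 12*r/7 - 5/2 splits as (r - a)(r - a') with a = 6/7 + (1/14)*sqrt(634), a' = 6/7 - (1/14)*sqrt(634). At the order-2 pole a set g(r) = (r - a)^2*f(r) = [6/7 - 38*r/7] / (r - a')^2.
Order-2 pole: residue = g'(a); g'(6/7 + (1/14)*sqrt(634)) = (651/100489)*sqrt(634), so the residue is (651/100489)*sqrt(634).


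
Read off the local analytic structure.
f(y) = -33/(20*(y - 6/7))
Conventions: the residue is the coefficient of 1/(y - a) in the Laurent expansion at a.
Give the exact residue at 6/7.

At the order-1 pole 6/7 set g(y) = (y - (6/7))*f(y) = -33/20.
Simple pole: residue = g(a) at a = 6/7, which is -33/20.

The residue is -33/20.


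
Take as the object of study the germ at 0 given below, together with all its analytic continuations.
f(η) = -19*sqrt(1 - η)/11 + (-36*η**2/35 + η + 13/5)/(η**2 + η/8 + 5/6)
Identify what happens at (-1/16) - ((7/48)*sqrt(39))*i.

The point is a pole of order 1.

The denominator factor η**2 + η/8 + 5/6 vanishes at (-1/16) - ((7/48)*sqrt(39))*i and appears to the power 1; the numerator there equals (3793/1120) - ((79/480)*sqrt(39))*i, nonzero, and no other factor vanishes.
The branch terms are analytic at this point.
Hence a pole whose order is the multiplicity, 1.


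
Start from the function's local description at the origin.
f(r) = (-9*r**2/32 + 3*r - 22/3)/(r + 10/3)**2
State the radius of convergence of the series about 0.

Denominator factor (r + 10/3)^2: pole of order 2 at -10/3, modulus 10/3.
The radius of convergence is the smallest modulus among the singular points: 10/3.

The radius of convergence is 10/3.


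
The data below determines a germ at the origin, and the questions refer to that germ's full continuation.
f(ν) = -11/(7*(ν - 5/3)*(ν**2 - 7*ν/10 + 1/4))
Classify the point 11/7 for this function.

Denominator factors: ν - 5/3 = -2/21 at ν = 11/7; ν**2 - 7*ν/10 + 1/4 = 1587/980 at ν = 11/7 — none vanishes.
So the germ continues analytically to 11/7.

The point is a regular point.


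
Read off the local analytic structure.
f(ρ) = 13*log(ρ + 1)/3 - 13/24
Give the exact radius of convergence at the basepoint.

The radius of convergence is 1.

Branch term (13/3)*log(1 - ρ/(-1)): its argument vanishes at ρ = -1, a logarithmic branch point, modulus 1.
The radius of convergence is the smallest modulus among the singular points: 1.


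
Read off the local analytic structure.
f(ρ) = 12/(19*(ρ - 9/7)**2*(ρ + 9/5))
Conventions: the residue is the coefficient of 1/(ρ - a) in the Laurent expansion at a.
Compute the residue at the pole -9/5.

The residue is 1225/18468.

At the order-1 pole -9/5 set g(ρ) = (ρ - (-9/5))*f(ρ) = 12/(19*(ρ - 9/7)**2).
Simple pole: residue = g(a) at a = -9/5, which is 1225/18468.


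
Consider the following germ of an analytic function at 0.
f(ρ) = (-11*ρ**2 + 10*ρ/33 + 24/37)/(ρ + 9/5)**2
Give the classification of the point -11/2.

Denominator factors: ρ + 9/5 = -37/10 at ρ = -11/2 — none vanishes.
So the germ continues analytically to -11/2.

The point is a regular point.


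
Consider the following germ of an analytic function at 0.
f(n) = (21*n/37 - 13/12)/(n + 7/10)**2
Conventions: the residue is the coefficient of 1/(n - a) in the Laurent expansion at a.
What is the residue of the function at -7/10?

At the order-2 pole -7/10 set g(n) = (n - (-7/10))^2*f(n) = 21*n/37 - 13/12.
Order-2 pole: residue = g'(a); g'(-7/10) = 21/37, so the residue is 21/37.

The residue is 21/37.


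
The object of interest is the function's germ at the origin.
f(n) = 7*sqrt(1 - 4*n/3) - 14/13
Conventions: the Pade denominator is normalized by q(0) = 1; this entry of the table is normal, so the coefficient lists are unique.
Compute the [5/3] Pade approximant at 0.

The Pade approximant has numerator coefficients [77/13, -2807/156, 2086/117, -2170/351, 35/81, 7/486]; denominator coefficients [1, -9/4, 3/2, -5/18].

Taylor coefficients needed (expand at 0): a_0 = 77/13, a_1 = -14/3, a_2 = -14/9, a_3 = -28/27, a_4 = -70/81, a_5 = -196/243, a_6 = -196/243, a_7 = -616/729, a_8 = -2002/2187.
Write the denominator as Q(n) = 1 + q1*n + q2*n^2 + q3*n^3. Requiring Q*f - P = O(n^9) with deg P <= 5 kills the coefficients of n^6..n^8 in Q*f:
  n^6: a_6 + q1*a_5 + q2*a_4 + q3*a_3 = 0, i.e. -196/243 + (-196/243)*q1 + (-70/81)*q2 + (-28/27)*q3 = 0.
  n^7: a_7 + q1*a_6 + q2*a_5 + q3*a_4 = 0, i.e. -616/729 + (-196/243)*q1 + (-196/243)*q2 + (-70/81)*q3 = 0.
  n^8: a_8 + q1*a_7 + q2*a_6 + q3*a_5 = 0, i.e. -2002/2187 + (-616/729)*q1 + (-196/243)*q2 + (-196/243)*q3 = 0.
Solving this linear system: q1 = -9/4, q2 = 3/2, q3 = -5/18.
The numerator is Q*f truncated at degree 5: P0 = a_0 = 77/13; P1 = a_1 + q1*a_0 = -2807/156; P2 = a_2 + q1*a_1 + q2*a_0 = 2086/117; P3 = a_3 + q1*a_2 + q2*a_1 + q3*a_0 = -2170/351; P4 = a_4 + q1*a_3 + q2*a_2 + q3*a_1 = 35/81; P5 = a_5 + q1*a_4 + q2*a_3 + q3*a_2 = 7/486.


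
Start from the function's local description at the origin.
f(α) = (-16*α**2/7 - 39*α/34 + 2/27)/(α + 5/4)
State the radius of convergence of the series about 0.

Denominator factor (α + 5/4): pole of order 1 at -5/4, modulus 5/4.
The radius of convergence is the smallest modulus among the singular points: 5/4.

The radius of convergence is 5/4.


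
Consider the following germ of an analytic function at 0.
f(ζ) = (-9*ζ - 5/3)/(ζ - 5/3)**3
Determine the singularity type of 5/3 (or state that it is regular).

The denominator factor ζ - 5/3 vanishes at 5/3 and appears to the power 3; the numerator there equals -50/3, nonzero, and no other factor vanishes.
Hence a pole whose order is the multiplicity, 3.

The point is a pole of order 3.


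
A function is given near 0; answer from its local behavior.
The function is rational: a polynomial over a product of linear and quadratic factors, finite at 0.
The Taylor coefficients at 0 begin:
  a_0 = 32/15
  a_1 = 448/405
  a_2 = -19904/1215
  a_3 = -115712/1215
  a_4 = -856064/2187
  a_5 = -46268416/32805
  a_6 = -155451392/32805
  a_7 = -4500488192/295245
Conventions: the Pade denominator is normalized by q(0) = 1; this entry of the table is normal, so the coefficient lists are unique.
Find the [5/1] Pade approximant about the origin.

Taylor coefficients needed (read off): a_0 = 32/15, a_1 = 448/405, a_2 = -19904/1215, a_3 = -115712/1215, a_4 = -856064/2187, a_5 = -46268416/32805, a_6 = -155451392/32805.
Write the denominator as Q(h) = 1 + q1*h. Requiring Q*f - P = O(h^7) with deg P <= 5 kills the coefficients of h^6..h^6 in Q*f:
  h^6: a_6 + q1*a_5 = 0, i.e. -155451392/32805 + (-46268416/32805)*q1 = 0.
Solving this linear system: q1 = -1186/353.
The numerator is Q*f truncated at degree 5: P0 = a_0 = 32/15; P1 = a_1 + q1*a_0 = -173312/28593; P2 = a_2 + q1*a_1 = -8620096/428895; P3 = a_3 + q1*a_2 = -17240192/428895; P4 = a_4 + q1*a_3 = -275843072/3860055; P5 = a_5 + q1*a_4 = -1103372288/11580165.

The Pade approximant has numerator coefficients [32/15, -173312/28593, -8620096/428895, -17240192/428895, -275843072/3860055, -1103372288/11580165]; denominator coefficients [1, -1186/353].


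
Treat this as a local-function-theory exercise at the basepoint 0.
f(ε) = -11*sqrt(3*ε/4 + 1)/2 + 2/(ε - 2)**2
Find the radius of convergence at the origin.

Denominator factor (ε - 2)^2: pole of order 2 at 2, modulus 2.
Branch term (-11/2)*sqrt(1 - ε/(-4/3)): its argument vanishes at ε = -4/3, a square-root branch point, modulus 4/3.
The radius of convergence is the smallest modulus among the singular points: 4/3.

The radius of convergence is 4/3.


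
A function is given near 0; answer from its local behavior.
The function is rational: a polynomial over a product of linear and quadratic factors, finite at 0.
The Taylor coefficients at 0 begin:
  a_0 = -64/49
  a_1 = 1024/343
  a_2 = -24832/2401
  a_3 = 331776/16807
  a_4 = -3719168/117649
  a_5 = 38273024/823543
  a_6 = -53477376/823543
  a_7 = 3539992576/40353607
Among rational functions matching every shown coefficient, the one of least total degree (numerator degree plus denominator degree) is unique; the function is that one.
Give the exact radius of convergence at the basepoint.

No rational of total degree below 4 reproduces all 8 coefficients; solving the [2/2] Pade equations on them gives f(w) = (-4*w**2 - 1)/(w + 7/8)**2, whose expansion matches every shown term.
Denominator factor (w + 7/8)^2: pole of order 2 at -7/8, modulus 7/8.
The radius of convergence is the smallest modulus among the singular points: 7/8.

The radius of convergence is 7/8.


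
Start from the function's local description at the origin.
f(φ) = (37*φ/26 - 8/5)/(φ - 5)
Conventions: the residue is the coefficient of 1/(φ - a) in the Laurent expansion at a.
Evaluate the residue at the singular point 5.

At the order-1 pole 5 set g(φ) = (φ - (5))*f(φ) = 37*φ/26 - 8/5.
Simple pole: residue = g(a) at a = 5, which is 717/130.

The residue is 717/130.


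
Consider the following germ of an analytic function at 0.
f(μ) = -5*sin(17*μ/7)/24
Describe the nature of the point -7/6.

The point is a regular point.

There is no denominator, hence no pole anywhere.
The factor -sin(17*μ/7) is entire.
So the germ continues analytically to -7/6.


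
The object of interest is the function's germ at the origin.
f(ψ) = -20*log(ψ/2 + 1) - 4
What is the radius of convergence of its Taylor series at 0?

Branch term (-20)*log(1 - ψ/(-2)): its argument vanishes at ψ = -2, a logarithmic branch point, modulus 2.
The radius of convergence is the smallest modulus among the singular points: 2.

The radius of convergence is 2.


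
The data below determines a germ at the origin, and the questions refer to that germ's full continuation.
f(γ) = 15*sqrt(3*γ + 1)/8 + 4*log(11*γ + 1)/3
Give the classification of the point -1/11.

The term (4/3)*log(1 - γ/(-1/11)) has argument 1 - -1/11/(-1/11) = 0 at -1/11: a logarithmic (infinitely-sheeted) branch point; the remaining terms are analytic or single-valued there.

The point is a logarithmic branch point.


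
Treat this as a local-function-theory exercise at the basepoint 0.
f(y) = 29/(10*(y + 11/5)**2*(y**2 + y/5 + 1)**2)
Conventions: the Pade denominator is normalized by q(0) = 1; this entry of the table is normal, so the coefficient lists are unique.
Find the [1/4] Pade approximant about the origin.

Taylor coefficients needed (expand at 0): a_0 = 145/242, a_1 = -1044/1331, a_2 = -39324/73205, a_3 = 5436427/4026275, a_4 = 17636292/44289025, a_5 = -24167527812/12179481875.
Write the denominator as Q(y) = 1 + q1*y + q2*y^2 + q3*y^3 + q4*y^4. Requiring Q*f - P = O(y^6) with deg P <= 1 kills the coefficients of y^2..y^5 in Q*f:
  y^2: a_2 + q1*a_1 + q2*a_0 = 0, i.e. -39324/73205 + (-1044/1331)*q1 + (145/242)*q2 = 0.
  y^3: a_3 + q1*a_2 + q2*a_1 + q3*a_0 = 0, i.e. 5436427/4026275 + (-39324/73205)*q1 + (-1044/1331)*q2 + (145/242)*q3 = 0.
  y^4: a_4 + q1*a_3 + q2*a_2 + q3*a_1 + q4*a_0 = 0, i.e. 17636292/44289025 + (5436427/4026275)*q1 + (-39324/73205)*q2 + (-1044/1331)*q3 + (145/242)*q4 = 0.
  y^5: a_5 + q1*a_4 + q2*a_3 + q3*a_2 + q4*a_1 = 0, i.e. -24167527812/12179481875 + (17636292/44289025)*q1 + (5436427/4026275)*q2 + (-39324/73205)*q3 + (-1044/1331)*q4 = 0.
Solving this linear system: q1 = 373/495, q2 = 5696/3025, q3 = 322/363, q4 = 530/1089.
The numerator is Q*f truncated at degree 1: P0 = a_0 = 145/242; P1 = a_1 + q1*a_0 = -725/2178.

The Pade approximant has numerator coefficients [145/242, -725/2178]; denominator coefficients [1, 373/495, 5696/3025, 322/363, 530/1089].


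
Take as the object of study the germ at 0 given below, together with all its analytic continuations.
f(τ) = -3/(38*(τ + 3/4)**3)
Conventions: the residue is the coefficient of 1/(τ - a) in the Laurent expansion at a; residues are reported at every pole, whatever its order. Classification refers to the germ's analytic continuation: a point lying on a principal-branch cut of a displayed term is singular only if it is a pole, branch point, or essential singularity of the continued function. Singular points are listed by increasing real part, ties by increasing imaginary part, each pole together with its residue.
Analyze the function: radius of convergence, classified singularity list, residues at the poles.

Radius of convergence at 0: 3/4.
At -3/4: a pole of order 3; residue 0.

Denominator factor (τ + 3/4)^3: pole of order 3 at -3/4, modulus 3/4.
The radius of convergence is the smallest modulus among the singular points: 3/4.
At the order-3 pole -3/4 set g(τ) = (τ - (-3/4))^3*f(τ) = -3/38.
Order-3 pole: residue = g''(a)/2; g''(-3/4) = 0, so the residue is 0.


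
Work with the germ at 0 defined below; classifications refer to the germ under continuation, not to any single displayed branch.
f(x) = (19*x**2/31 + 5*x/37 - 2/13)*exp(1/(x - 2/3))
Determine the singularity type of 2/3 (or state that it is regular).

The exponent 1/(x - (2/3)) has a pole at 2/3, so exp(1/(x - (2/3))) takes every nonzero value near it: an essential singularity (not a pole of any order).

The point is an essential singularity.


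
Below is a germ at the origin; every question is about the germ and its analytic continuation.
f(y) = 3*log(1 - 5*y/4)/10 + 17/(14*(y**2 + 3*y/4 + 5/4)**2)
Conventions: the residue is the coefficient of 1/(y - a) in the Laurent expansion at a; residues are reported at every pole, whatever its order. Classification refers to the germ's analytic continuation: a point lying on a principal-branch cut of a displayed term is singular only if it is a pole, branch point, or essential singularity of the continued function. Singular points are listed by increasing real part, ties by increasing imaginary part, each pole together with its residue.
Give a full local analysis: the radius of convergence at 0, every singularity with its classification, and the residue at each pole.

Radius of convergence at 0: 4/5.
At (-3/8) - ((1/8)*sqrt(71))*i: a pole of order 2; residue ((1088/35287)*sqrt(71))*i.
At (-3/8) + ((1/8)*sqrt(71))*i: a pole of order 2; residue -((1088/35287)*sqrt(71))*i.
At 4/5: a logarithmic branch point.

Denominator factor (y**2 + 3*y/4 + 5/4)^2: discriminant -71/16, complex-conjugate roots (-3/8) + ((1/8)*sqrt(71))*i and (-3/8) - ((1/8)*sqrt(71))*i; poles of order 2, moduli (1/2)*sqrt(5) and (1/2)*sqrt(5).
Branch term (3/10)*log(1 - y/(4/5)): its argument vanishes at y = 4/5, a logarithmic branch point, modulus 4/5.
The radius of convergence is the smallest modulus among the singular points: 4/5.
The branch term is analytic at (-3/8) - ((1/8)*sqrt(71))*i and contributes nothing to the residue; only the rational part matters.
The factor y**2 + 3*y/4 + 5/4 splits as (y - a)(y - a') with a = (-3/8) - ((1/8)*sqrt(71))*i, a' = (-3/8) + ((1/8)*sqrt(71))*i. At the order-2 pole a set g(y) = (y - a)^2*(rational part) = [17/14] / (y - a')^2.
Order-2 pole: residue = g'(a); g'((-3/8) - ((1/8)*sqrt(71))*i) = ((1088/35287)*sqrt(71))*i, so the residue is ((1088/35287)*sqrt(71))*i.
The branch term is analytic at (-3/8) + ((1/8)*sqrt(71))*i and contributes nothing to the residue; only the rational part matters.
The factor y**2 + 3*y/4 + 5/4 splits as (y - a)(y - a') with a = (-3/8) + ((1/8)*sqrt(71))*i, a' = (-3/8) - ((1/8)*sqrt(71))*i. At the order-2 pole a set g(y) = (y - a)^2*(rational part) = [17/14] / (y - a')^2.
Order-2 pole: residue = g'(a); g'((-3/8) + ((1/8)*sqrt(71))*i) = -((1088/35287)*sqrt(71))*i, so the residue is -((1088/35287)*sqrt(71))*i.
List the singular points by increasing real part (a conjugate pair: the negative imaginary part first).


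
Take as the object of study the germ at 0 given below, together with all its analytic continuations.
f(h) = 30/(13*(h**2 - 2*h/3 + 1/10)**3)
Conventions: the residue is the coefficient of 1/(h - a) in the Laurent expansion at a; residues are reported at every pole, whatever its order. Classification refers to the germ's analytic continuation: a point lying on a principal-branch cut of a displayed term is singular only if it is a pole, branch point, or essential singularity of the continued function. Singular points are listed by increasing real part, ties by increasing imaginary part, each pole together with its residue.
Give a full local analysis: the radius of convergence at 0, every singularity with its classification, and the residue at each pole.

Radius of convergence at 0: 1/3 - (1/30)*sqrt(10).
At 1/3 - (1/30)*sqrt(10): a pole of order 3; residue -(273375/26)*sqrt(10).
At 1/3 + (1/30)*sqrt(10): a pole of order 3; residue (273375/26)*sqrt(10).

Denominator factor (h**2 - 2*h/3 + 1/10)^3: discriminant 2/45, real irrational roots 1/3 + (1/30)*sqrt(10) and 1/3 - (1/30)*sqrt(10); poles of order 3, moduli 1/3 + (1/30)*sqrt(10) and 1/3 - (1/30)*sqrt(10).
The radius of convergence is the smallest modulus among the singular points: 1/3 - (1/30)*sqrt(10).
The factor h**2 - 2*h/3 + 1/10 splits as (h - a)(h - a') with a = 1/3 - (1/30)*sqrt(10), a' = 1/3 + (1/30)*sqrt(10). At the order-3 pole a set g(h) = (h - a)^3*f(h) = [30/13] / (h - a')^3.
Order-3 pole: residue = g''(a)/2; g''(1/3 - (1/30)*sqrt(10)) = -(273375/13)*sqrt(10), so the residue is -(273375/26)*sqrt(10).
The factor h**2 - 2*h/3 + 1/10 splits as (h - a)(h - a') with a = 1/3 + (1/30)*sqrt(10), a' = 1/3 - (1/30)*sqrt(10). At the order-3 pole a set g(h) = (h - a)^3*f(h) = [30/13] / (h - a')^3.
Order-3 pole: residue = g''(a)/2; g''(1/3 + (1/30)*sqrt(10)) = (273375/13)*sqrt(10), so the residue is (273375/26)*sqrt(10).
List the singular points by increasing real part (a conjugate pair: the negative imaginary part first).
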